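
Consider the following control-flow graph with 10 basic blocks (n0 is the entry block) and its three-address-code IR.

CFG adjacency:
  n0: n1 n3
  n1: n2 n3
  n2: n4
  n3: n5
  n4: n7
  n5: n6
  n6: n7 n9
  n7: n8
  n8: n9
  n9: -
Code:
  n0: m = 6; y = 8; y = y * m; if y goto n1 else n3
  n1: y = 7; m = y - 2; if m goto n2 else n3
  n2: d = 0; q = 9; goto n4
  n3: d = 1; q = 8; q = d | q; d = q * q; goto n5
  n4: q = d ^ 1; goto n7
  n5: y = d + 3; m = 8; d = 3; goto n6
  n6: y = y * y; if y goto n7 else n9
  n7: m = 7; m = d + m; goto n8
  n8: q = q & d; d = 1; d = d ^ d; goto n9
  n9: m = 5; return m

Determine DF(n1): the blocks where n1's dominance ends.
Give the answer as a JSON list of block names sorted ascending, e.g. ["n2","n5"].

idom tree: n1←n0 n2←n1 n3←n0 n4←n2 n5←n3 n6←n5 n7←n0 n8←n7 n9←n0
Join-block Dom:
  n3: preds {n0,n1}: {n0} ∩ {n0,n1} = {n0}; idom=n0
  n7: preds {n4,n6}: {n0,n1,n2,n4} ∩ {n0,n3,n5,n6} = {n0}; idom=n0
  n9: preds {n6,n8}: {n0,n3,n5,n6} ∩ {n0,n7,n8} = {n0}; idom=n0

DF derivation:
  n3←n0: walk · to n0
  n3←n1: walk n1 to n0
  n7←n4: walk n4→n2→n1 to n0
  n7←n6: walk n6→n5→n3 to n0
  n9←n6: walk n6→n5→n3 to n0
  n9←n8: walk n8→n7 to n0
  n0 → ∅
  n1 → {n3,n7}
  n2 → {n7}
  n3 → {n7,n9}
  n4 → {n7}
  n5 → {n7,n9}
  n6 → {n7,n9}
  n7 → {n9}
  n8 → {n9}
  n9 → ∅

DF(n1) = ["n3", "n7"]

Answer: ["n3", "n7"]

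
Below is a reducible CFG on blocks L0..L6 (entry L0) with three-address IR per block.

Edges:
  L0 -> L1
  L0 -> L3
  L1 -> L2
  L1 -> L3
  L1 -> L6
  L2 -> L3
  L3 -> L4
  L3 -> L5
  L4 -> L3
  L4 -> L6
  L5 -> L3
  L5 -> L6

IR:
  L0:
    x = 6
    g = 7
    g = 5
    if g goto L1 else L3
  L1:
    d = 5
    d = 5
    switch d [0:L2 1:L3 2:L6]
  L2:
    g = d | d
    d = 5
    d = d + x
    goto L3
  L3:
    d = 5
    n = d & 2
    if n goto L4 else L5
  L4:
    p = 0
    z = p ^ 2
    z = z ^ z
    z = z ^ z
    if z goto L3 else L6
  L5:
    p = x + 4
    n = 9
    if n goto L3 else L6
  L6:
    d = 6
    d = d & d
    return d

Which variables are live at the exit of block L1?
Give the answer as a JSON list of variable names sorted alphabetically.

Answer: ["d", "x"]

Analysis:
Per-block:
  L0 def {g,x} use ∅
  L1 def {d} use ∅
  L2 def {d,g} use {d,x}
  L3 def {d,n} use ∅
  L4 def {p,z} use ∅
  L5 def {n,p} use {x}
  L6 def {d} use ∅

Backward fixpoint:
  live L0: ∅→{x}
  live L1: {x}→{d,x}
  live L2: {d,x}→{x}
  live L3: {x}→{x}
  live L4: {x}→{x}
  live L5: {x}→{x}
  live L6: ∅→∅

live-out(L1) = ["d", "x"]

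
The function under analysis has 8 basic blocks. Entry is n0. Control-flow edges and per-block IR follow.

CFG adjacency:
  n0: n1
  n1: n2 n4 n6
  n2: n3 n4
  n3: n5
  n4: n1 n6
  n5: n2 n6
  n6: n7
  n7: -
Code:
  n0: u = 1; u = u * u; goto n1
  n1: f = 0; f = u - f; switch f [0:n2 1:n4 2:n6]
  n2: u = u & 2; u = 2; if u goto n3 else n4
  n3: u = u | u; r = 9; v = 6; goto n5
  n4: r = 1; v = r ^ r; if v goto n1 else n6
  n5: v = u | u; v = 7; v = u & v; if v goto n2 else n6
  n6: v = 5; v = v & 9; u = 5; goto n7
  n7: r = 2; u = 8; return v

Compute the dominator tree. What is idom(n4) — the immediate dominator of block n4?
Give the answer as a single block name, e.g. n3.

idom tree: n1←n0 n2←n1 n3←n2 n4←n1 n5←n3 n6←n1 n7←n6
Dom∩ at merges:
  n1: preds {n0,n4}: {n0} ∩ {n0,n1,n4} = {n0}; idom=n0
  n2: preds {n1,n5}: {n0,n1} ∩ {n0,n1,n2,n3,n5} = {n0,n1}; idom=n1
  n4: preds {n1,n2}: {n0,n1} ∩ {n0,n1,n2} = {n0,n1}; idom=n1
  n6: preds {n1,n4,n5}: {n0,n1} ∩ {n0,n1,n4} ∩ {n0,n1,n2,n3,n5} = {n0,n1}; idom=n1

idom(n4) = n1

Answer: n1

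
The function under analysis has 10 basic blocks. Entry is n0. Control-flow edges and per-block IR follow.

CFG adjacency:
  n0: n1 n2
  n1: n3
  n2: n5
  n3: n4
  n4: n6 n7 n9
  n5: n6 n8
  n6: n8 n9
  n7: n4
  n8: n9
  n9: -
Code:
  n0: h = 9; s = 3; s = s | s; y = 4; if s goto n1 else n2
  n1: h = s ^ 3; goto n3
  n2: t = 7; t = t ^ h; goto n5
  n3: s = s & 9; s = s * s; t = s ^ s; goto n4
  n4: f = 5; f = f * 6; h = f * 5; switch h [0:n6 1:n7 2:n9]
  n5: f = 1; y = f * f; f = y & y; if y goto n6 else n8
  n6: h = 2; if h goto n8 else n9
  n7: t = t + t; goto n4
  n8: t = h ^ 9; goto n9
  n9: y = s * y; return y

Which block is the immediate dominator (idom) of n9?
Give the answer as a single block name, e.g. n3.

Answer: n0

Analysis:
idom tree: n1←n0 n2←n0 n3←n1 n4←n3 n5←n2 n6←n0 n7←n4 n8←n0 n9←n0
Dom at joins:
  n4: preds {n3,n7}: {n0,n1,n3} ∩ {n0,n1,n3,n4,n7} = {n0,n1,n3}; idom=n3
  n6: preds {n4,n5}: {n0,n1,n3,n4} ∩ {n0,n2,n5} = {n0}; idom=n0
  n8: preds {n5,n6}: {n0,n2,n5} ∩ {n0,n6} = {n0}; idom=n0
  n9: preds {n4,n6,n8}: {n0,n1,n3,n4} ∩ {n0,n6} ∩ {n0,n8} = {n0}; idom=n0

idom(n9) = n0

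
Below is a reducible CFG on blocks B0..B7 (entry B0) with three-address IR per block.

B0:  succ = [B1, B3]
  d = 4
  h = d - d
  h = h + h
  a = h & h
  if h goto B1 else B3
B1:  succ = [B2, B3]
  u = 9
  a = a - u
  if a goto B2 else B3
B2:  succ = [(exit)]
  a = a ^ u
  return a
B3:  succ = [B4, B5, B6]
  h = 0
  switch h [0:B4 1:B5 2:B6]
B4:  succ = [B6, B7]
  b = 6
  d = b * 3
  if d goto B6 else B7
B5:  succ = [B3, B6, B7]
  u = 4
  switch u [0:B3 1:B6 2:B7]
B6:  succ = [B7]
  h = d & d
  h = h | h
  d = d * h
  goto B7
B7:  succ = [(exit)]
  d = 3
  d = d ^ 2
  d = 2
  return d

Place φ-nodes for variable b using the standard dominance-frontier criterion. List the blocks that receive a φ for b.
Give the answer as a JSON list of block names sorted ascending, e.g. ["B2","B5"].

Answer: ["B6", "B7"]

Working:
idom tree: B1←B0 B2←B1 B3←B0 B4←B3 B5←B3 B6←B3 B7←B3
Dom∩ at merges:
  B3: preds {B0,B1,B5}: {B0} ∩ {B0,B1} ∩ {B0,B3,B5} = {B0}; idom=B0
  B6: preds {B3,B4,B5}: {B0,B3} ∩ {B0,B3,B4} ∩ {B0,B3,B5} = {B0,B3}; idom=B3
  B7: preds {B4,B5,B6}: {B0,B3,B4} ∩ {B0,B3,B5} ∩ {B0,B3,B6} = {B0,B3}; idom=B3

DF derivation:
  join B3 pred B0: · stop@B0
  join B3 pred B1: B1 stop@B0
  join B3 pred B5: B5→B3 stop@B0
  join B6 pred B3: · stop@B3
  join B6 pred B4: B4 stop@B3
  join B6 pred B5: B5 stop@B3
  join B7 pred B4: B4 stop@B3
  join B7 pred B5: B5 stop@B3
  join B7 pred B6: B6 stop@B3
  B0: DF=∅
  B1: DF={B3}
  B2: DF=∅
  B3: DF={B3}
  B4: DF={B6,B7}
  B5: DF={B3,B6,B7}
  B6: DF={B7}
  B7: DF=∅

φ for b: defs {B4}
  DF⁺ = {B6,B7}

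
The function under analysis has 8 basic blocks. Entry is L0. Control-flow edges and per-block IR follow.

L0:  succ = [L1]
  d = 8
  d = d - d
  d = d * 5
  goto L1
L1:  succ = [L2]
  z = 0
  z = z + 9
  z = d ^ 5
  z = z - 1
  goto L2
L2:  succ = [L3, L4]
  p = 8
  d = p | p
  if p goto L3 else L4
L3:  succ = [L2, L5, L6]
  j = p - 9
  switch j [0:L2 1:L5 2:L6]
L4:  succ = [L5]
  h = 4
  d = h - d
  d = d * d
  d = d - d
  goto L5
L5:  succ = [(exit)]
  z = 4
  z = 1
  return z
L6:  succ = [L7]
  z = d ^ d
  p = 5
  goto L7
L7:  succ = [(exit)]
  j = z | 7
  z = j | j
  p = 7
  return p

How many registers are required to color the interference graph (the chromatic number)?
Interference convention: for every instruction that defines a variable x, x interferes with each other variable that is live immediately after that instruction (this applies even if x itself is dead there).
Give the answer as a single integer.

Answer: 3

Working:
Per-block:
  L0 def {d} use ∅
  L1 def {z} use {d}
  L2 def {d,p} use ∅
  L3 def {j} use {p}
  L4 def {d,h} use {d}
  L5 def {z} use ∅
  L6 def {p,z} use {d}
  L7 def {j,p,z} use {z}

Live sets:
  live L0: ∅→{d}
  live L1: {d}→∅
  live L2: ∅→{d,p}
  live L3: {d,p}→{d}
  live L4: {d}→∅
  live L5: ∅→∅
  live L6: {d}→{z}
  live L7: {z}→∅

Interference:
  d — {h,j,p,z}
  h — {d}
  j — {d}
  p — {d,z}
  z — {d,p}

Registers:
  lower bound: {d,p,z} mutually conflict ⇒ χ ≥ 3
  3-colouring: R0={d}  R1={h,j,p}  R2={z}
  χ = 3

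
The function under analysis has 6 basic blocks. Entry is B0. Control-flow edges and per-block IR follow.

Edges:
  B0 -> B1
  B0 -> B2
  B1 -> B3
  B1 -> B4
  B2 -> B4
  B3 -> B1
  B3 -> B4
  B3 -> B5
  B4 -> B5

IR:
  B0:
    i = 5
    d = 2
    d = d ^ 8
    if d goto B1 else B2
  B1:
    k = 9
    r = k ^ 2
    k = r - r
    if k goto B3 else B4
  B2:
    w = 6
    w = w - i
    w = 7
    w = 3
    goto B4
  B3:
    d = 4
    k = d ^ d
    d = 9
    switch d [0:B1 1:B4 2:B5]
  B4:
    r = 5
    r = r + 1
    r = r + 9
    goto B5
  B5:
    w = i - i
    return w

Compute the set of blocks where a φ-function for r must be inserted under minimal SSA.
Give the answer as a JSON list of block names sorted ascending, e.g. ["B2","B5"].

Answer: ["B1", "B4", "B5"]

Analysis:
idom tree: B1←B0 B2←B0 B3←B1 B4←B0 B5←B0
Dom at joins:
  B1: preds {B0,B3}: {B0} ∩ {B0,B1,B3} = {B0}; idom=B0
  B4: preds {B1,B2,B3}: {B0,B1} ∩ {B0,B2} ∩ {B0,B1,B3} = {B0}; idom=B0
  B5: preds {B3,B4}: {B0,B1,B3} ∩ {B0,B4} = {B0}; idom=B0

DF derivation:
  join B1 pred B0: · stop@B0
  join B1 pred B3: B3→B1 stop@B0
  join B4 pred B1: B1 stop@B0
  join B4 pred B2: B2 stop@B0
  join B4 pred B3: B3→B1 stop@B0
  join B5 pred B3: B3→B1 stop@B0
  join B5 pred B4: B4 stop@B0
  B0: DF=∅
  B1: DF={B1,B4,B5}
  B2: DF={B4}
  B3: DF={B1,B4,B5}
  B4: DF={B5}
  B5: DF=∅

φ for r: defs {B1,B4}
  DF⁺ = {B1,B4,B5}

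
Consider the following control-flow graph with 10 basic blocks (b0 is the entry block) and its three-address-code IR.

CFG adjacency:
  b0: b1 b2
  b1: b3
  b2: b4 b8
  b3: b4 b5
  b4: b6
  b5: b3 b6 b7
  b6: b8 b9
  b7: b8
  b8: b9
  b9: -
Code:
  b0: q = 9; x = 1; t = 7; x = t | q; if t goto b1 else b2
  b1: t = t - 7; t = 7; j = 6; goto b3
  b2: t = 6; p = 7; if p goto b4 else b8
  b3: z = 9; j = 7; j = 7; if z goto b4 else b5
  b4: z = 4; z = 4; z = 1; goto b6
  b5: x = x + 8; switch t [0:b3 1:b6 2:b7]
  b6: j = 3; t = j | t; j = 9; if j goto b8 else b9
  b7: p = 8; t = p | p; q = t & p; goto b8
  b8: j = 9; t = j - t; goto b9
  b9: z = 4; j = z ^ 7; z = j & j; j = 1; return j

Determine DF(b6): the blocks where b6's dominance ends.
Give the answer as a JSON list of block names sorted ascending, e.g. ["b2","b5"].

idom tree: b1←b0 b2←b0 b3←b1 b4←b0 b5←b3 b6←b0 b7←b5 b8←b0 b9←b0
Dom∩ at merges:
  b3: preds {b1,b5}: {b0,b1} ∩ {b0,b1,b3,b5} = {b0,b1}; idom=b1
  b4: preds {b2,b3}: {b0,b2} ∩ {b0,b1,b3} = {b0}; idom=b0
  b6: preds {b4,b5}: {b0,b4} ∩ {b0,b1,b3,b5} = {b0}; idom=b0
  b8: preds {b2,b6,b7}: {b0,b2} ∩ {b0,b6} ∩ {b0,b1,b3,b5,b7} = {b0}; idom=b0
  b9: preds {b6,b8}: {b0,b6} ∩ {b0,b8} = {b0}; idom=b0

DF walk-up:
  b3←b1: walk · to b1
  b3←b5: walk b5→b3 to b1
  b4←b2: walk b2 to b0
  b4←b3: walk b3→b1 to b0
  b6←b4: walk b4 to b0
  b6←b5: walk b5→b3→b1 to b0
  b8←b2: walk b2 to b0
  b8←b6: walk b6 to b0
  b8←b7: walk b7→b5→b3→b1 to b0
  b9←b6: walk b6 to b0
  b9←b8: walk b8 to b0
  b0 → ∅
  b1 → {b4,b6,b8}
  b2 → {b4,b8}
  b3 → {b3,b4,b6,b8}
  b4 → {b6}
  b5 → {b3,b6,b8}
  b6 → {b8,b9}
  b7 → {b8}
  b8 → {b9}
  b9 → ∅

DF(b6) = ["b8", "b9"]

Answer: ["b8", "b9"]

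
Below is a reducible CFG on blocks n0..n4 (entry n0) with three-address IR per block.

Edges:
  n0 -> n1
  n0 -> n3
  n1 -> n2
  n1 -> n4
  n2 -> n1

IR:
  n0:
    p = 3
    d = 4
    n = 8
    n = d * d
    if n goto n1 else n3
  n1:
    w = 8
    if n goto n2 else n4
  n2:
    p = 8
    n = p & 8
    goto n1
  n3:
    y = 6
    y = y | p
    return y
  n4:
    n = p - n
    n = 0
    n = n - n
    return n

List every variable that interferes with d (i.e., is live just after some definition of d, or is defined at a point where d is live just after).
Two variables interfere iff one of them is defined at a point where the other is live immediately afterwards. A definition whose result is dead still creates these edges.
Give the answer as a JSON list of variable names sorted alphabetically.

Block summaries:
  n0 def {d,n,p} use ∅
  n1 def {w} use {n}
  n2 def {n,p} use ∅
  n3 def {y} use {p}
  n4 def {n} use {n,p}

Backward fixpoint:
  live n0: ∅→{n,p}
  live n1: {n,p}→{n,p}
  live n2: ∅→{n,p}
  live n3: {p}→∅
  live n4: {n,p}→∅

Conflict graph:
  d↔{n,p}
  n↔{d,p,w}
  p↔{d,n,w,y}
  w↔{n,p}
  y↔{p}

N(d) = ["n", "p"]

Answer: ["n", "p"]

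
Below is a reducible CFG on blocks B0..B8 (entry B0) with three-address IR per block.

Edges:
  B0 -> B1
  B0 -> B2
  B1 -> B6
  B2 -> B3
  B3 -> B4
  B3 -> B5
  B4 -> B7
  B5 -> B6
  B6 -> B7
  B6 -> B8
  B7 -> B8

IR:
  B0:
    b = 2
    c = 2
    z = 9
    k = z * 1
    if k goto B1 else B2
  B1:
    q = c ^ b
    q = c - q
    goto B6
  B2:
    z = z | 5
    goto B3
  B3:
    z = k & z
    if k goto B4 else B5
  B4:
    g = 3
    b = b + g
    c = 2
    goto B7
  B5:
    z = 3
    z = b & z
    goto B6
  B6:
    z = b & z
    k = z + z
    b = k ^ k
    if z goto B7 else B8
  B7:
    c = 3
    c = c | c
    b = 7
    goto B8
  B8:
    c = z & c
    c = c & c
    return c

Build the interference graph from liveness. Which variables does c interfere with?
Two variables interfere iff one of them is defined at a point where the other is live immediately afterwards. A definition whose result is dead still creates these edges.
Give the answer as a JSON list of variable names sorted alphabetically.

Answer: ["b", "k", "q", "z"]

Analysis:
Per-block:
  B0: def={b,c,k,z} ue=∅
  B1: def={q} ue={b,c}
  B2: def={z} ue={z}
  B3: def={z} ue={k,z}
  B4: def={b,c,g} ue={b}
  B5: def={z} ue={b}
  B6: def={b,k,z} ue={b,z}
  B7: def={b,c} ue=∅
  B8: def={c} ue={c,z}

Live sets:
  B0: in=∅ out={b,c,k,z}
  B1: in={b,c,z} out={b,c,z}
  B2: in={b,c,k,z} out={b,c,k,z}
  B3: in={b,c,k,z} out={b,c,z}
  B4: in={b,z} out={z}
  B5: in={b,c} out={b,c,z}
  B6: in={b,c,z} out={c,z}
  B7: in={z} out={c,z}
  B8: in={c,z} out=∅

Interference:
  b: {c,g,k,q,z}
  c: {b,k,q,z}
  g: {b,z}
  k: {b,c,z}
  q: {b,c,z}
  z: {b,c,g,k,q}

N(c) = ["b", "k", "q", "z"]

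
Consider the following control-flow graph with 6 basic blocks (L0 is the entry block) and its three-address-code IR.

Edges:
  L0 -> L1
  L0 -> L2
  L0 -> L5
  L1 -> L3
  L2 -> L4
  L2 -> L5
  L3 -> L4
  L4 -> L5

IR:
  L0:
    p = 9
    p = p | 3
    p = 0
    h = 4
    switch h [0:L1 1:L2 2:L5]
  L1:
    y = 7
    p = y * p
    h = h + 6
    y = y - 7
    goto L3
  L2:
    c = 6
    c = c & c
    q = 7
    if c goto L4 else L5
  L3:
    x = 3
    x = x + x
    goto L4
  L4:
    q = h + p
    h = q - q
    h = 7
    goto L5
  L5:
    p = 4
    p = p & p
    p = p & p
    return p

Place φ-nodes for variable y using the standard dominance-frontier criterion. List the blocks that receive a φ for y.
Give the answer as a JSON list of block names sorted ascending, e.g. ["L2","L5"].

idom tree: L1←L0 L2←L0 L3←L1 L4←L0 L5←L0
Join-block Dom:
  L4: preds {L2,L3}: {L0,L2} ∩ {L0,L1,L3} = {L0}; idom=L0
  L5: preds {L0,L2,L4}: {L0} ∩ {L0,L2} ∩ {L0,L4} = {L0}; idom=L0

DF walk-up:
  join L4 pred L2: L2 stop@L0
  join L4 pred L3: L3→L1 stop@L0
  join L5 pred L0: · stop@L0
  join L5 pred L2: L2 stop@L0
  join L5 pred L4: L4 stop@L0
  DF(L0)=∅
  DF(L1)={L4}
  DF(L2)={L4,L5}
  DF(L3)={L4}
  DF(L4)={L5}
  DF(L5)=∅

φ for y: defs {L1}
  DF⁺ = {L4,L5}

Answer: ["L4", "L5"]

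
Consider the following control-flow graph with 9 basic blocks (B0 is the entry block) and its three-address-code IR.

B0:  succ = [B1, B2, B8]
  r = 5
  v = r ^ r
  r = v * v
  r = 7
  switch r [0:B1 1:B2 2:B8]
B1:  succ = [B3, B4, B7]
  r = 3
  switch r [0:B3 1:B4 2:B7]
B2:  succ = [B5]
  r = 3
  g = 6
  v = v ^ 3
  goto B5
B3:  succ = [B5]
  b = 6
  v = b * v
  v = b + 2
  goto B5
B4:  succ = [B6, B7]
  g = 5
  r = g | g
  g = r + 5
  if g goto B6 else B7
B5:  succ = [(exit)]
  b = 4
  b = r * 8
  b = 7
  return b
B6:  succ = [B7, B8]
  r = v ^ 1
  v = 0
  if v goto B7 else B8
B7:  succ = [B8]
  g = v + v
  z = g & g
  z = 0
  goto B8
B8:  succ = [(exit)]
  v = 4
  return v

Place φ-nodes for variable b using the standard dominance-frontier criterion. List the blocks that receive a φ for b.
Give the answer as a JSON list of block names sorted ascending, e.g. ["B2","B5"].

Answer: ["B5"]

Analysis:
idom tree: B1←B0 B2←B0 B3←B1 B4←B1 B5←B0 B6←B4 B7←B1 B8←B0
Join-block Dom:
  B5: preds {B2,B3}: {B0,B2} ∩ {B0,B1,B3} = {B0}; idom=B0
  B7: preds {B1,B4,B6}: {B0,B1} ∩ {B0,B1,B4} ∩ {B0,B1,B4,B6} = {B0,B1}; idom=B1
  B8: preds {B0,B6,B7}: {B0} ∩ {B0,B1,B4,B6} ∩ {B0,B1,B7} = {B0}; idom=B0

DF walk-up:
  B5←B2: walk B2 to B0
  B5←B3: walk B3→B1 to B0
  B7←B1: walk · to B1
  B7←B4: walk B4 to B1
  B7←B6: walk B6→B4 to B1
  B8←B0: walk · to B0
  B8←B6: walk B6→B4→B1 to B0
  B8←B7: walk B7→B1 to B0
  B0: DF=∅
  B1: DF={B5,B8}
  B2: DF={B5}
  B3: DF={B5}
  B4: DF={B7,B8}
  B5: DF=∅
  B6: DF={B7,B8}
  B7: DF={B8}
  B8: DF=∅

φ for b: defs {B3,B5}
  DF⁺ = {B5}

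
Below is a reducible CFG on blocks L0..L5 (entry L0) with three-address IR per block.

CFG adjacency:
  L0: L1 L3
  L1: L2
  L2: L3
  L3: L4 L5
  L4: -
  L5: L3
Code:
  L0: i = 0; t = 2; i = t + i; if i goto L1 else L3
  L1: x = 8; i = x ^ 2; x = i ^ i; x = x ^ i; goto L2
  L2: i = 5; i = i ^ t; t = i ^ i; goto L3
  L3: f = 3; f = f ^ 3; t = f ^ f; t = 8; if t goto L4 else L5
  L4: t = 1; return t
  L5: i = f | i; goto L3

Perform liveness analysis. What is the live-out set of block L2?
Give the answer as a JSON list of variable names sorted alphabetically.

Per-block:
  L0 def {i,t} use ∅
  L1 def {i,x} use ∅
  L2 def {i,t} use {t}
  L3 def {f,t} use ∅
  L4 def {t} use ∅
  L5 def {i} use {f,i}

Live sets:
  L0 li=∅ lo={i,t}
  L1 li={t} lo={t}
  L2 li={t} lo={i}
  L3 li={i} lo={f,i}
  L4 li=∅ lo=∅
  L5 li={f,i} lo={i}

live-out(L2) = ["i"]

Answer: ["i"]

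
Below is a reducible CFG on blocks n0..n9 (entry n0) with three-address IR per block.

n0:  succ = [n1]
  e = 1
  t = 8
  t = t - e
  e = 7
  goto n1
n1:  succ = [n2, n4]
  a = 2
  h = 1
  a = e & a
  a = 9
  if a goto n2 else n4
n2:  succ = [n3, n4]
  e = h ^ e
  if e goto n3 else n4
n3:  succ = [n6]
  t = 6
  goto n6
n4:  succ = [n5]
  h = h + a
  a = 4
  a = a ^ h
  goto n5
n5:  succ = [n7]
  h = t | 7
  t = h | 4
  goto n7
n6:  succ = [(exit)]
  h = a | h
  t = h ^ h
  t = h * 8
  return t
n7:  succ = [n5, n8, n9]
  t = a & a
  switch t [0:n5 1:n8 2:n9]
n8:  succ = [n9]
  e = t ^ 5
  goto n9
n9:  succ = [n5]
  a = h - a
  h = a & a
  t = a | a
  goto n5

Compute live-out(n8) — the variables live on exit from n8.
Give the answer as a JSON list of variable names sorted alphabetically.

Answer: ["a", "h"]

Derivation:
Per-block:
  n0: {e,t} / ∅
  n1: {a,h} / {e}
  n2: {e} / {e,h}
  n3: {t} / ∅
  n4: {a,h} / {a,h}
  n5: {h,t} / {t}
  n6: {h,t} / {a,h}
  n7: {t} / {a}
  n8: {e} / {t}
  n9: {a,h,t} / {a,h}

Backward fixpoint:
  live n0: ∅→{e,t}
  live n1: {e,t}→{a,e,h,t}
  live n2: {a,e,h,t}→{a,h,t}
  live n3: {a,h}→{a,h}
  live n4: {a,h,t}→{a,t}
  live n5: {a,t}→{a,h}
  live n6: {a,h}→∅
  live n7: {a,h}→{a,h,t}
  live n8: {a,h,t}→{a,h}
  live n9: {a,h}→{a,t}

live-out(n8) = ["a", "h"]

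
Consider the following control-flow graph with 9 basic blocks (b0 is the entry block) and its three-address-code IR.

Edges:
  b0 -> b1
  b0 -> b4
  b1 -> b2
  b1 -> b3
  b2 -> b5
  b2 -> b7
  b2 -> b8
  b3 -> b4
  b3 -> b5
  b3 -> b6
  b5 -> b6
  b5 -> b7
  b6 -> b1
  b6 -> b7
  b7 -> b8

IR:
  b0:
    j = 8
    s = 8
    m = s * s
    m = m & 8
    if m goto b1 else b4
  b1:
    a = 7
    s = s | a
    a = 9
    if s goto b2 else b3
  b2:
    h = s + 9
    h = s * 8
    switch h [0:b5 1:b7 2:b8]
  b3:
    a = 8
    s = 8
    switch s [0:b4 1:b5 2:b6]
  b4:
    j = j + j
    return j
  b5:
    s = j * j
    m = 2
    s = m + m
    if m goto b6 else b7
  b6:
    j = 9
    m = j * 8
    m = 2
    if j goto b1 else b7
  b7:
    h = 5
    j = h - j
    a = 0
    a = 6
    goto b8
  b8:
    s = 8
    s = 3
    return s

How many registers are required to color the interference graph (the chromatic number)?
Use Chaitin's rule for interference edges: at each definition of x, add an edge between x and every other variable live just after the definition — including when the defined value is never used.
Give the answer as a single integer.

Block summaries:
  b0 def {j,m,s} use ∅
  b1 def {a,s} use {s}
  b2 def {h} use {s}
  b3 def {a,s} use ∅
  b4 def {j} use {j}
  b5 def {m,s} use {j}
  b6 def {j,m} use ∅
  b7 def {a,h,j} use {j}
  b8 def {s} use ∅

Backward fixpoint:
  b0 li=∅ lo={j,s}
  b1 li={j,s} lo={j,s}
  b2 li={j,s} lo={j}
  b3 li={j} lo={j,s}
  b4 li={j} lo=∅
  b5 li={j} lo={j,s}
  b6 li={s} lo={j,s}
  b7 li={j} lo=∅
  b8 li=∅ lo=∅

Interference:
  a — {j,s}
  h — {j,s}
  j — {a,h,m,s}
  m — {j,s}
  s — {a,h,j,m}

Registers:
  {a,j,s} pairwise interfere (3-clique) ⇒ χ ≥ 3
  assign a→c2 h→c2 j→c0 m→c2 s→c1 — no edge inside a register ⇒ χ ≤ 3
  χ = 3

Answer: 3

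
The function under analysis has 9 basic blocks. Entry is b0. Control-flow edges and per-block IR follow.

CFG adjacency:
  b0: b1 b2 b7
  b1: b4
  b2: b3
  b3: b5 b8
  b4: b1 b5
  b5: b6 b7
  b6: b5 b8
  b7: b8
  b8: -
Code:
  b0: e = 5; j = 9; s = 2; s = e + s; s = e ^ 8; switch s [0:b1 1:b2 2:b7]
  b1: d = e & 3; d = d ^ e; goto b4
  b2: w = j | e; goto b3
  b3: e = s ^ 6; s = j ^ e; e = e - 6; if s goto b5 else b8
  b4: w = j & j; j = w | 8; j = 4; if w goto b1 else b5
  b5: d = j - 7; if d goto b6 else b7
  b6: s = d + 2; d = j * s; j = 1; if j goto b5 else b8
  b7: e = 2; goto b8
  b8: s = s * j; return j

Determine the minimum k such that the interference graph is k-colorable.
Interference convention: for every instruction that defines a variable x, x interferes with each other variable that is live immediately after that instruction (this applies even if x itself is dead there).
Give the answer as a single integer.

Answer: 4

Analysis:
def/use:
  b0: def={e,j,s} ue=∅
  b1: def={d} ue={e}
  b2: def={w} ue={e,j}
  b3: def={e,s} ue={j,s}
  b4: def={j,w} ue={j}
  b5: def={d} ue={j}
  b6: def={d,j,s} ue={d,j}
  b7: def={e} ue=∅
  b8: def={s} ue={j,s}

Liveness:
  b0 li=∅ lo={e,j,s}
  b1 li={e,j,s} lo={e,j,s}
  b2 li={e,j,s} lo={j,s}
  b3 li={j,s} lo={j,s}
  b4 li={e,j,s} lo={e,j,s}
  b5 li={j,s} lo={d,j,s}
  b6 li={d,j} lo={j,s}
  b7 li={j,s} lo={j,s}
  b8 li={j,s} lo=∅

Conflict graph:
  d — {e,j,s}
  e — {d,j,s,w}
  j — {d,e,s,w}
  s — {d,e,j,w}
  w — {e,j,s}

Registers:
  clique {d,e,j,s} ⇒ need ≥ 4
  assign d→R3 e→R0 j→R1 s→R2 w→R3 — no edge inside a register ⇒ χ ≤ 4
  χ = 4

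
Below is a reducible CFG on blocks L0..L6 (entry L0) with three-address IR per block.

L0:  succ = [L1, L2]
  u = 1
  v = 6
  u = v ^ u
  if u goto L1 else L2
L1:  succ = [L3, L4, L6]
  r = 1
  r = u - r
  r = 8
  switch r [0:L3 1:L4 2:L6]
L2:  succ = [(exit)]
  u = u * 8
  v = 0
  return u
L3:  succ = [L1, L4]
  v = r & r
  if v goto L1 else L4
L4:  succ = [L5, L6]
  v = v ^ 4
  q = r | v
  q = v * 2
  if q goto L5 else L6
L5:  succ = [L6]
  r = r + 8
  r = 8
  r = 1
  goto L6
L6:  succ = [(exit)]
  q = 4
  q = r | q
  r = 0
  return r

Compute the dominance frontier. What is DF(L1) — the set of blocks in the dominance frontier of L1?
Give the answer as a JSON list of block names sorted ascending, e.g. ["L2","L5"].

idom tree: L1←L0 L2←L0 L3←L1 L4←L1 L5←L4 L6←L1
Join-block Dom:
  L1: preds {L0,L3}: {L0} ∩ {L0,L1,L3} = {L0}; idom=L0
  L4: preds {L1,L3}: {L0,L1} ∩ {L0,L1,L3} = {L0,L1}; idom=L1
  L6: preds {L1,L4,L5}: {L0,L1} ∩ {L0,L1,L4} ∩ {L0,L1,L4,L5} = {L0,L1}; idom=L1

Frontier:
  L1←L0: walk · to L0
  L1←L3: walk L3→L1 to L0
  L4←L1: walk · to L1
  L4←L3: walk L3 to L1
  L6←L1: walk · to L1
  L6←L4: walk L4 to L1
  L6←L5: walk L5→L4 to L1
  L0 → ∅
  L1 → {L1}
  L2 → ∅
  L3 → {L1,L4}
  L4 → {L6}
  L5 → {L6}
  L6 → ∅

DF(L1) = ["L1"]

Answer: ["L1"]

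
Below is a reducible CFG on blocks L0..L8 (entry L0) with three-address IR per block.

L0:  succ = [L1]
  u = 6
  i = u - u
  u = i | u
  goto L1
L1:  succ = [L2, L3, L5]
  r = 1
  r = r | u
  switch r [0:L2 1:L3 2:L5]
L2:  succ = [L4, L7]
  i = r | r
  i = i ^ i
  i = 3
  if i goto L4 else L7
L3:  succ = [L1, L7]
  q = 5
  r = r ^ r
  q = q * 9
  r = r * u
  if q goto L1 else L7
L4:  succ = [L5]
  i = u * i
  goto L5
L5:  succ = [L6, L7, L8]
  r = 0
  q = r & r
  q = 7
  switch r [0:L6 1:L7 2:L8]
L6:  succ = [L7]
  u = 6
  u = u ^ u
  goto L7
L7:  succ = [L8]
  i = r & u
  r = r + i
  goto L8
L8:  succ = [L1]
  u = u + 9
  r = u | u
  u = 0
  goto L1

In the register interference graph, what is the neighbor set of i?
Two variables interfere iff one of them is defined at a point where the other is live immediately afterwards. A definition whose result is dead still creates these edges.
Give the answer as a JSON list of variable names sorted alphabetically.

Answer: ["r", "u"]

Working:
def/use:
  L0 def {i,u} use ∅
  L1 def {r} use {u}
  L2 def {i} use {r}
  L3 def {q,r} use {r,u}
  L4 def {i} use {i,u}
  L5 def {q,r} use ∅
  L6 def {u} use ∅
  L7 def {i,r} use {r,u}
  L8 def {r,u} use {u}

Live sets:
  L0 li=∅ lo={u}
  L1 li={u} lo={r,u}
  L2 li={r,u} lo={i,r,u}
  L3 li={r,u} lo={r,u}
  L4 li={i,u} lo={u}
  L5 li={u} lo={r,u}
  L6 li={r} lo={r,u}
  L7 li={r,u} lo={u}
  L8 li={u} lo={u}

Interfere edges:
  i: {r,u}
  q: {r,u}
  r: {i,q,u}
  u: {i,q,r}

N(i) = ["r", "u"]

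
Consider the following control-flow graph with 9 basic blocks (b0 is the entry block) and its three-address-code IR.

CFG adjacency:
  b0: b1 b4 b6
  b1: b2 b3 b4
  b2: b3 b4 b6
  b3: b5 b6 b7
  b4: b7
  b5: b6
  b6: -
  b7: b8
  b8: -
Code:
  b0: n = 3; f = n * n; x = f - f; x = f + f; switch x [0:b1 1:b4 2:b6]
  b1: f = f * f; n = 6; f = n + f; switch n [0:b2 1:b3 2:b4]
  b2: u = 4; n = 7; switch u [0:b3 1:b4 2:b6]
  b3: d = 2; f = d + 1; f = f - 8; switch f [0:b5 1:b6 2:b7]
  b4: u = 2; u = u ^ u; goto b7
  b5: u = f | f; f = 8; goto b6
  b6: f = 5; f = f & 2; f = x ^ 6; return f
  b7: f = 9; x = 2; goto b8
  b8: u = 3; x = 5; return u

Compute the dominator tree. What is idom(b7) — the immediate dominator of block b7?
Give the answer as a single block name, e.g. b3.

idom tree: b1←b0 b2←b1 b3←b1 b4←b0 b5←b3 b6←b0 b7←b0 b8←b7
Dom∩ at merges:
  b3: preds {b1,b2}: {b0,b1} ∩ {b0,b1,b2} = {b0,b1}; idom=b1
  b4: preds {b0,b1,b2}: {b0} ∩ {b0,b1} ∩ {b0,b1,b2} = {b0}; idom=b0
  b6: preds {b0,b2,b3,b5}: {b0} ∩ {b0,b1,b2} ∩ {b0,b1,b3} ∩ {b0,b1,b3,b5} = {b0}; idom=b0
  b7: preds {b3,b4}: {b0,b1,b3} ∩ {b0,b4} = {b0}; idom=b0

idom(b7) = b0

Answer: b0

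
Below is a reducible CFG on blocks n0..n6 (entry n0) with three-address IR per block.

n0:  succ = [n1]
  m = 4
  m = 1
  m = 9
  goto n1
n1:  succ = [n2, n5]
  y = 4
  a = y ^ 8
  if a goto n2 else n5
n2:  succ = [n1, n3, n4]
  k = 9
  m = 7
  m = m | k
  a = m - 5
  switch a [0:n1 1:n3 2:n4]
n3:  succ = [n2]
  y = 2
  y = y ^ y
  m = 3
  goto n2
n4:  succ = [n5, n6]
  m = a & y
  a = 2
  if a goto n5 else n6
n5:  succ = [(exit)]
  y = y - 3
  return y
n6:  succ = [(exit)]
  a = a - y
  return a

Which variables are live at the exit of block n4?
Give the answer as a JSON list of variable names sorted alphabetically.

Answer: ["a", "y"]

Working:
def/use:
  n0: {m} / ∅
  n1: {a,y} / ∅
  n2: {a,k,m} / ∅
  n3: {m,y} / ∅
  n4: {a,m} / {a,y}
  n5: {y} / {y}
  n6: {a} / {a,y}

Backward fixpoint:
  n0: in=∅ out=∅
  n1: in=∅ out={y}
  n2: in={y} out={a,y}
  n3: in=∅ out={y}
  n4: in={a,y} out={a,y}
  n5: in={y} out=∅
  n6: in={a,y} out=∅

live-out(n4) = ["a", "y"]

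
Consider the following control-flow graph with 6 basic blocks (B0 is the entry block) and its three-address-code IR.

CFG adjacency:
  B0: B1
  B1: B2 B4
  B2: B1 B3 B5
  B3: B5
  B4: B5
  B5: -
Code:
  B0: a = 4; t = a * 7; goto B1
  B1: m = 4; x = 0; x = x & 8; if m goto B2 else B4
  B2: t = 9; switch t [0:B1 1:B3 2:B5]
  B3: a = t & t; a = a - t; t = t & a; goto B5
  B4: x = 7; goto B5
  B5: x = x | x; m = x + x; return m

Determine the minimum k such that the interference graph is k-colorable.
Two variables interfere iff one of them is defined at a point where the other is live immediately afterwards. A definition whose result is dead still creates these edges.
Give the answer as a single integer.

Answer: 3

Derivation:
Block summaries:
  B0: {a,t} / ∅
  B1: {m,x} / ∅
  B2: {t} / ∅
  B3: {a,t} / {t}
  B4: {x} / ∅
  B5: {m,x} / {x}

Live sets:
  B0 li=∅ lo=∅
  B1 li=∅ lo={x}
  B2 li={x} lo={t,x}
  B3 li={t,x} lo={x}
  B4 li=∅ lo={x}
  B5 li={x} lo=∅

Interfere edges:
  a — {t,x}
  m — {x}
  t — {a,x}
  x — {a,m,t}

Colouring:
  {a,t,x} pairwise interfere (3-clique) ⇒ χ ≥ 3
  assign a→R1 m→R1 t→R2 x→R0 — no edge inside a register ⇒ χ ≤ 3
  χ = 3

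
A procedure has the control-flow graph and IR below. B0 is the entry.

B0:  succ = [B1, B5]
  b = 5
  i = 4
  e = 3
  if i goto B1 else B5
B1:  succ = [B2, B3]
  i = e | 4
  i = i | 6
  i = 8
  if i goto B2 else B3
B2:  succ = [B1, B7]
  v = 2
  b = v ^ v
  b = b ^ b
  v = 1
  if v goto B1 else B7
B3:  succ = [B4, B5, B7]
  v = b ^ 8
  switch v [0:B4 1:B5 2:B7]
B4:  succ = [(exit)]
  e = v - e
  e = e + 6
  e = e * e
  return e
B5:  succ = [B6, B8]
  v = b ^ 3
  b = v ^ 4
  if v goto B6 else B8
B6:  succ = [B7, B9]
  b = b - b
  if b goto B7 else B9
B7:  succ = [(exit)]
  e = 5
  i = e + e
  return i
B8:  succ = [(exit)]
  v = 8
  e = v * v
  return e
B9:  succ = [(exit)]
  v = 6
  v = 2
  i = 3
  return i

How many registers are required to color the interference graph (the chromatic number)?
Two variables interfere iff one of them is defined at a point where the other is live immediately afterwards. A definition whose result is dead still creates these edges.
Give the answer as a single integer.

Answer: 3

Analysis:
Per-block:
  B0: def={b,e,i} ue=∅
  B1: def={i} ue={e}
  B2: def={b,v} ue=∅
  B3: def={v} ue={b}
  B4: def={e} ue={e,v}
  B5: def={b,v} ue={b}
  B6: def={b} ue={b}
  B7: def={e,i} ue=∅
  B8: def={e,v} ue=∅
  B9: def={i,v} ue=∅

Live sets:
  B0 li=∅ lo={b,e}
  B1 li={b,e} lo={b,e}
  B2 li={e} lo={b,e}
  B3 li={b,e} lo={b,e,v}
  B4 li={e,v} lo=∅
  B5 li={b} lo={b}
  B6 li={b} lo=∅
  B7 li=∅ lo=∅
  B8 li=∅ lo=∅
  B9 li=∅ lo=∅

Interference:
  b — {e,i,v}
  e — {b,i,v}
  i — {b,e}
  v — {b,e}

Chromatic number:
  {b,e,i} pairwise interfere (3-clique) ⇒ χ ≥ 3
  assign b→r0 e→r1 i→r2 v→r2 — no edge inside a register ⇒ χ ≤ 3
  χ = 3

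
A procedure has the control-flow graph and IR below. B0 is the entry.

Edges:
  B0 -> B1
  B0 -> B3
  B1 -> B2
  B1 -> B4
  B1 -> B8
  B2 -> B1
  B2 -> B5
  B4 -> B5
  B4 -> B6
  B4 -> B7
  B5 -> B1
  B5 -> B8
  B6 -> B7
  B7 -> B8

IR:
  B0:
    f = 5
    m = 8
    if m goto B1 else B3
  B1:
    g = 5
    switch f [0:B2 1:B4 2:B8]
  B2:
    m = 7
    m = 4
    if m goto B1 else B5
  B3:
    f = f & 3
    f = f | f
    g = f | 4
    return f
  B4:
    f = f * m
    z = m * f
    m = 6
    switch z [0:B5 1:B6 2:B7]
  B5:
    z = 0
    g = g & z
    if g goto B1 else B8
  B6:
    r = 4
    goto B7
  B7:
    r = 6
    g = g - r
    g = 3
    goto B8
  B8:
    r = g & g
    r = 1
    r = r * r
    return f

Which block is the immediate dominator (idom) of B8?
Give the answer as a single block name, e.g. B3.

idom tree: B1←B0 B2←B1 B3←B0 B4←B1 B5←B1 B6←B4 B7←B4 B8←B1
Dom at joins:
  B1: preds {B0,B2,B5}: {B0} ∩ {B0,B1,B2} ∩ {B0,B1,B5} = {B0}; idom=B0
  B5: preds {B2,B4}: {B0,B1,B2} ∩ {B0,B1,B4} = {B0,B1}; idom=B1
  B7: preds {B4,B6}: {B0,B1,B4} ∩ {B0,B1,B4,B6} = {B0,B1,B4}; idom=B4
  B8: preds {B1,B5,B7}: {B0,B1} ∩ {B0,B1,B5} ∩ {B0,B1,B4,B7} = {B0,B1}; idom=B1

idom(B8) = B1

Answer: B1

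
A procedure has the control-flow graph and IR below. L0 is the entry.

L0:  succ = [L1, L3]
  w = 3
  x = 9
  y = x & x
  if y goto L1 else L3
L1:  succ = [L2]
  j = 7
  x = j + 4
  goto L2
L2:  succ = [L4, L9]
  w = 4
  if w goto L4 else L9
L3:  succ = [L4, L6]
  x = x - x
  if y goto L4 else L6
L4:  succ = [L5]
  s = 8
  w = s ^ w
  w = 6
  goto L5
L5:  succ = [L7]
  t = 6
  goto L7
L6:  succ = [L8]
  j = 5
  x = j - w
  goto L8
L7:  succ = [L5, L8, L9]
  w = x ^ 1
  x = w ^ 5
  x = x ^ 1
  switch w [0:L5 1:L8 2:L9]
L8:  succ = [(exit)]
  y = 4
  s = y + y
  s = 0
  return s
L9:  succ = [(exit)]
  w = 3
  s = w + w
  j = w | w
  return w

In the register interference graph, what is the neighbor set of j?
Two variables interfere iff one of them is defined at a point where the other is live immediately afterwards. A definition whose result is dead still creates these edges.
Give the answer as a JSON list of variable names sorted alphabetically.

Answer: ["w"]

Derivation:
Per-block:
  L0: def={w,x,y} ue=∅
  L1: def={j,x} ue=∅
  L2: def={w} ue=∅
  L3: def={x} ue={x,y}
  L4: def={s,w} ue={w}
  L5: def={t} ue=∅
  L6: def={j,x} ue={w}
  L7: def={w,x} ue={x}
  L8: def={s,y} ue=∅
  L9: def={j,s,w} ue=∅

Backward fixpoint:
  L0 li=∅ lo={w,x,y}
  L1 li=∅ lo={x}
  L2 li={x} lo={w,x}
  L3 li={w,x,y} lo={w,x}
  L4 li={w,x} lo={x}
  L5 li={x} lo={x}
  L6 li={w} lo=∅
  L7 li={x} lo={x}
  L8 li=∅ lo=∅
  L9 li=∅ lo=∅

Conflict graph:
  j: {w}
  s: {w,x}
  t: {x}
  w: {j,s,x,y}
  x: {s,t,w,y}
  y: {w,x}

N(j) = ["w"]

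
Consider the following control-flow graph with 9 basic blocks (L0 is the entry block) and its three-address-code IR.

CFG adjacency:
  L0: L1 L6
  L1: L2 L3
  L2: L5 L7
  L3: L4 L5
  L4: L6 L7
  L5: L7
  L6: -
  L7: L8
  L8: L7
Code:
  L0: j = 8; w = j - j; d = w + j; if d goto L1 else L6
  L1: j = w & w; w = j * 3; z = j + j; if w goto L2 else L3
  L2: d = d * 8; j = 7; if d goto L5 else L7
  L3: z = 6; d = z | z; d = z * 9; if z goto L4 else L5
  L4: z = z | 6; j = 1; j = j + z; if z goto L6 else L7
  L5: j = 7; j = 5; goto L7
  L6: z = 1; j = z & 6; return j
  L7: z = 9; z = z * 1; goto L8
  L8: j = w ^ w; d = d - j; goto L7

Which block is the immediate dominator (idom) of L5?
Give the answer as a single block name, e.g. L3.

idom tree: L1←L0 L2←L1 L3←L1 L4←L3 L5←L1 L6←L0 L7←L1 L8←L7
Dom at joins:
  L5: preds {L2,L3}: {L0,L1,L2} ∩ {L0,L1,L3} = {L0,L1}; idom=L1
  L6: preds {L0,L4}: {L0} ∩ {L0,L1,L3,L4} = {L0}; idom=L0
  L7: preds {L2,L4,L5,L8}: {L0,L1,L2} ∩ {L0,L1,L3,L4} ∩ {L0,L1,L5} ∩ {L0,L1,L7,L8} = {L0,L1}; idom=L1

idom(L5) = L1

Answer: L1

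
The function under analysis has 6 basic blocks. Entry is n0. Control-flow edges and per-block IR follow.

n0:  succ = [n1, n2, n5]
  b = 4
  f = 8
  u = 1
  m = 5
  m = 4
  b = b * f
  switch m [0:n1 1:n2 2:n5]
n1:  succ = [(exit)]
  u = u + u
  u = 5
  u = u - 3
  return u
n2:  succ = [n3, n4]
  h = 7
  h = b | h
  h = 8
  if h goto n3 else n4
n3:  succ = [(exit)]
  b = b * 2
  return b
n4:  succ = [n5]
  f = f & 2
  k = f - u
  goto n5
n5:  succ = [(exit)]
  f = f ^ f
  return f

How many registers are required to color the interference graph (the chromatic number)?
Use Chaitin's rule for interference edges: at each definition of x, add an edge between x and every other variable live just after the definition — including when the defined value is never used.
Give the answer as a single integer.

Block summaries:
  n0: {b,f,m,u} / ∅
  n1: {u} / {u}
  n2: {h} / {b}
  n3: {b} / {b}
  n4: {f,k} / {f,u}
  n5: {f} / {f}

Backward fixpoint:
  n0 li=∅ lo={b,f,u}
  n1 li={u} lo=∅
  n2 li={b,f,u} lo={b,f,u}
  n3 li={b} lo=∅
  n4 li={f,u} lo={f}
  n5 li={f} lo=∅

Interfere edges:
  b — {f,h,m,u}
  f — {b,h,k,m,u}
  h — {b,f,u}
  k — {f}
  m — {b,f,u}
  u — {b,f,h,m}

Colouring:
  {b,f,h,u} pairwise interfere (4-clique) ⇒ χ ≥ 4
  assign b→R1 f→R0 h→R3 k→R1 m→R3 u→R2 — no edge inside a register ⇒ χ ≤ 4
  χ = 4

Answer: 4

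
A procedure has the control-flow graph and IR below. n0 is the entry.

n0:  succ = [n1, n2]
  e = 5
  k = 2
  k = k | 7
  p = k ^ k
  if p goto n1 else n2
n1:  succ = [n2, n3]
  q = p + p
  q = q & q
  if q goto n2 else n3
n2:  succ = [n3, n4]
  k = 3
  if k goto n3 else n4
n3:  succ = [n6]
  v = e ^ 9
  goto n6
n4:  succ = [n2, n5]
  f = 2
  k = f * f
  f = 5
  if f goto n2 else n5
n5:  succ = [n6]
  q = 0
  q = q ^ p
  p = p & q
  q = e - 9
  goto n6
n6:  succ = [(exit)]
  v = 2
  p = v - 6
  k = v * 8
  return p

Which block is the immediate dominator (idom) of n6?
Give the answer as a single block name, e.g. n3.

idom tree: n1←n0 n2←n0 n3←n0 n4←n2 n5←n4 n6←n0
Join-block Dom:
  n2: preds {n0,n1,n4}: {n0} ∩ {n0,n1} ∩ {n0,n2,n4} = {n0}; idom=n0
  n3: preds {n1,n2}: {n0,n1} ∩ {n0,n2} = {n0}; idom=n0
  n6: preds {n3,n5}: {n0,n3} ∩ {n0,n2,n4,n5} = {n0}; idom=n0

idom(n6) = n0

Answer: n0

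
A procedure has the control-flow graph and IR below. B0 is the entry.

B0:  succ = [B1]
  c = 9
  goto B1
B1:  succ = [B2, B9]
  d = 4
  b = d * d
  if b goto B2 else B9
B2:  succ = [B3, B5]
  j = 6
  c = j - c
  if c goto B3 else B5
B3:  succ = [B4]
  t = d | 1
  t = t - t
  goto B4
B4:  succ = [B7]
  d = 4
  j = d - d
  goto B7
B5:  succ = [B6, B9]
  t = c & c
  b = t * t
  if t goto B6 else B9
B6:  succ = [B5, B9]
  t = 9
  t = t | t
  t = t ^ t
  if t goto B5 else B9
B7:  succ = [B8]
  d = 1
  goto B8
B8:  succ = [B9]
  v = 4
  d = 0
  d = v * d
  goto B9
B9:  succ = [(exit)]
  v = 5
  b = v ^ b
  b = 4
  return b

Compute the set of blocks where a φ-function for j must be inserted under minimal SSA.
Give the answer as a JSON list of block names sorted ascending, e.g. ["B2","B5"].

Answer: ["B9"]

Derivation:
idom tree: B1←B0 B2←B1 B3←B2 B4←B3 B5←B2 B6←B5 B7←B4 B8←B7 B9←B1
Dom at joins:
  B5: preds {B2,B6}: {B0,B1,B2} ∩ {B0,B1,B2,B5,B6} = {B0,B1,B2}; idom=B2
  B9: preds {B1,B5,B6,B8}: {B0,B1} ∩ {B0,B1,B2,B5} ∩ {B0,B1,B2,B5,B6} ∩ {B0,B1,B2,B3,B4,B7,B8} = {B0,B1}; idom=B1

Frontier:
  join B5 pred B2: · stop@B2
  join B5 pred B6: B6→B5 stop@B2
  join B9 pred B1: · stop@B1
  join B9 pred B5: B5→B2 stop@B1
  join B9 pred B6: B6→B5→B2 stop@B1
  join B9 pred B8: B8→B7→B4→B3→B2 stop@B1
  DF(B0)=∅
  DF(B1)=∅
  DF(B2)={B9}
  DF(B3)={B9}
  DF(B4)={B9}
  DF(B5)={B5,B9}
  DF(B6)={B5,B9}
  DF(B7)={B9}
  DF(B8)={B9}
  DF(B9)=∅

φ for j: defs {B2,B4}
  DF⁺ = {B9}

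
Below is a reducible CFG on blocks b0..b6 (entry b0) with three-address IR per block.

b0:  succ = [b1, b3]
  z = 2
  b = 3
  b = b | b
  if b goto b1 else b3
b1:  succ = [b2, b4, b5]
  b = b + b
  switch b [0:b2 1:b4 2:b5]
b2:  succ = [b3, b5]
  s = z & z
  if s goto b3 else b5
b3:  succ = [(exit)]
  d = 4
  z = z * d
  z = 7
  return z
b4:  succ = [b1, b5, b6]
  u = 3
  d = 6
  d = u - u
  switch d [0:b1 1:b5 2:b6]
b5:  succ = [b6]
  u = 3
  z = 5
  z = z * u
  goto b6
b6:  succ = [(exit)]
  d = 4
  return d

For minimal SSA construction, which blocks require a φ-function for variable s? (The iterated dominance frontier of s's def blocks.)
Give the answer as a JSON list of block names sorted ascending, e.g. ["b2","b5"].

Answer: ["b3", "b5", "b6"]

Working:
idom tree: b1←b0 b2←b1 b3←b0 b4←b1 b5←b1 b6←b1
Join-block Dom:
  b1: preds {b0,b4}: {b0} ∩ {b0,b1,b4} = {b0}; idom=b0
  b3: preds {b0,b2}: {b0} ∩ {b0,b1,b2} = {b0}; idom=b0
  b5: preds {b1,b2,b4}: {b0,b1} ∩ {b0,b1,b2} ∩ {b0,b1,b4} = {b0,b1}; idom=b1
  b6: preds {b4,b5}: {b0,b1,b4} ∩ {b0,b1,b5} = {b0,b1}; idom=b1

Frontier:
  b1←b0: walk · to b0
  b1←b4: walk b4→b1 to b0
  b3←b0: walk · to b0
  b3←b2: walk b2→b1 to b0
  b5←b1: walk · to b1
  b5←b2: walk b2 to b1
  b5←b4: walk b4 to b1
  b6←b4: walk b4 to b1
  b6←b5: walk b5 to b1
  b0: DF=∅
  b1: DF={b1,b3}
  b2: DF={b3,b5}
  b3: DF=∅
  b4: DF={b1,b5,b6}
  b5: DF={b6}
  b6: DF=∅

φ for s: defs {b2}
  DF⁺ = {b3,b5,b6}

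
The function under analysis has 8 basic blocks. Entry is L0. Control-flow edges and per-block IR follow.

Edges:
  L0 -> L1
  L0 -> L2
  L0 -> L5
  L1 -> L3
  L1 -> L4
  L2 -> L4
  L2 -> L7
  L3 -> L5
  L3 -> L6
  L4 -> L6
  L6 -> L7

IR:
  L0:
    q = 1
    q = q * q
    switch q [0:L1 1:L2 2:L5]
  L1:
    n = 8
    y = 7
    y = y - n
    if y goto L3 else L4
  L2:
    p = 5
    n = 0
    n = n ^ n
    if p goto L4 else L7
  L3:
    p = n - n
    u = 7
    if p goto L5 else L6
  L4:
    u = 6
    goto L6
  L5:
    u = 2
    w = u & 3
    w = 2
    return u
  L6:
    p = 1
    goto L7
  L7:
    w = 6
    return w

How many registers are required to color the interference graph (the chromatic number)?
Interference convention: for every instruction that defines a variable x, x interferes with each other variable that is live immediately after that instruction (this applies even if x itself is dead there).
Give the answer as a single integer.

Answer: 2

Derivation:
Per-block:
  L0: def={q} ue=∅
  L1: def={n,y} ue=∅
  L2: def={n,p} ue=∅
  L3: def={p,u} ue={n}
  L4: def={u} ue=∅
  L5: def={u,w} ue=∅
  L6: def={p} ue=∅
  L7: def={w} ue=∅

Backward fixpoint:
  L0: in=∅ out=∅
  L1: in=∅ out={n}
  L2: in=∅ out=∅
  L3: in={n} out=∅
  L4: in=∅ out=∅
  L5: in=∅ out=∅
  L6: in=∅ out=∅
  L7: in=∅ out=∅

Interference:
  n: {p,y}
  p: {n,u}
  q: ∅
  u: {p,w}
  w: {u}
  y: {n}

Chromatic number:
  clique {n,p} ⇒ need ≥ 2
  2-colouring: c0={n,q,u}  c1={p,w,y}
  χ = 2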